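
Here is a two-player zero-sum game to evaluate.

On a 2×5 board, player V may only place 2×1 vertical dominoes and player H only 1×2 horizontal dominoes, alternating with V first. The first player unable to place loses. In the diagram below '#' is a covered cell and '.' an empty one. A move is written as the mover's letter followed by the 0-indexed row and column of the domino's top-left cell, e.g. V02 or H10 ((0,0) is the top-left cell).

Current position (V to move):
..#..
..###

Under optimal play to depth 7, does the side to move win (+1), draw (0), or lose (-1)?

value(..#../..###, V) = +1

ply 1, V at ..#../..### | V00=+1→#.#../#.###*; V01=+1→.##../.####
ply 2, H at #.#../#.### | H03=-1→#.###/#.###*
ply 3, V at #.###/#.### | V01=+1→#####/#####*
ply 4: #####/##### is terminal -1 (H); from ..#../..### depth 7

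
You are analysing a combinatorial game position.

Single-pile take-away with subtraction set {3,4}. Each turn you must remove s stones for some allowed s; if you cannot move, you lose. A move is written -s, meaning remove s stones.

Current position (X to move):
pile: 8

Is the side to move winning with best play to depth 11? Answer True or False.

p1 X@[8]: -3[5]-1* -4[4]-1
p2 O@[5]: -3[2]+1* -4[1]+1
p3 X@[2] terminal -1; root [8] d11

X winning at [8]: False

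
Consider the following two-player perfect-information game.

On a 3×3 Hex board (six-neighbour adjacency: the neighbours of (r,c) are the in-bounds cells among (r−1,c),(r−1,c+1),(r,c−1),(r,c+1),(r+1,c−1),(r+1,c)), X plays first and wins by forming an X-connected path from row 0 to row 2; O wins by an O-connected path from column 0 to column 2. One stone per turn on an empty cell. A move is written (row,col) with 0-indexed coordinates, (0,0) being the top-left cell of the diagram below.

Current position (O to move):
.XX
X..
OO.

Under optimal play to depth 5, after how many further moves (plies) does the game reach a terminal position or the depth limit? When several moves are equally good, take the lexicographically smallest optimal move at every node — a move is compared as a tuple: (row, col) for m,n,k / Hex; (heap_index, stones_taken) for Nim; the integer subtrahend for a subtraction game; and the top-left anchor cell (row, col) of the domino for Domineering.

PV length from [.XX/X../OO.]: 3 plies

[.XX/X../OO.] O move#1: (0,0):+1/OXX/X../OO.*, (1,1):+1/.XX/XO./OO., (1,2):+1/.XX/X.O/OO., (2,2):+1/.XX/X../OOO
[OXX/X../OO.] X move#2: (1,1):-1/OXX/XX./OO.*, (1,2):-1/OXX/X.X/OO., (2,2):-1/OXX/X../OOX
[OXX/XX./OO.] O move#3: (1,2):+1/OXX/XXO/OO.*, (2,2):+1/OXX/XX./OOO
[OXX/XXO/OO.] end (terminal -1, X#4); searched .XX/X../OO. to 5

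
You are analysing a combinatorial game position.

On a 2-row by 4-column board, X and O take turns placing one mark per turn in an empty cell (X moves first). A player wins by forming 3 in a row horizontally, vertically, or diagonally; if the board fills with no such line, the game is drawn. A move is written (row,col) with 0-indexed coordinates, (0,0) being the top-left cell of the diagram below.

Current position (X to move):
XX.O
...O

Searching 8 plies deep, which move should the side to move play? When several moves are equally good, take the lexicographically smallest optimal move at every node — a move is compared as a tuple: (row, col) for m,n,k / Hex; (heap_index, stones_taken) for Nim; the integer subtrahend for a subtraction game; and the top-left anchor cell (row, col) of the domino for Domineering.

p1 X@[XX.O/...O]: (0,2)[XXXO/...O]+1* (1,0)[XX.O/X..O]+0 (1,1)[XX.O/.X.O]+0 (1,2)[XX.O/..XO]+0
p2 O@[XXXO/...O] terminal -1; root [XX.O/...O] d8

X's best at [XX.O/...O]: (0,2)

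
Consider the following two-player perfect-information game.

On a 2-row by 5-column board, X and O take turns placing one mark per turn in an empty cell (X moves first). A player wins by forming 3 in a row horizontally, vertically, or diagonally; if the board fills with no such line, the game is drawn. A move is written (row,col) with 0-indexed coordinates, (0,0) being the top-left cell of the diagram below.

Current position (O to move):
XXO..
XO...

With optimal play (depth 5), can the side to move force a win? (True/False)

ply 1, O at XXO../XO... | (0,3)=+0→XXOO./XO...*; (0,4)=+0→XXO.O/XO...; (1,2)=+0→XXO../XOO..; (1,3)=+0→XXO../XO.O.; (1,4)=+0→XXO../XO..O
ply 2, X at XXOO./XO... | (0,4)=+0→XXOOX/XO...*; (1,2)=-1→XXOO./XOX..; (1,3)=-1→XXOO./XO.X.; (1,4)=-1→XXOO./XO..X
ply 3, O at XXOOX/XO... | (1,2)=+0→XXOOX/XOO..*; (1,3)=+0→XXOOX/XO.O.; (1,4)=+0→XXOOX/XO..O
ply 4, X at XXOOX/XOO.. | (1,3)=+0→XXOOX/XOOX.*; (1,4)=-1→XXOOX/XOO.X
ply 5, O at XXOOX/XOOX. | (1,4)=+0→XXOOX/XOOXO*
ply 6: XXOOX/XOOXO is terminal +0 (X); from XXO../XO... depth 5

O winning at [XXO../XO...]: False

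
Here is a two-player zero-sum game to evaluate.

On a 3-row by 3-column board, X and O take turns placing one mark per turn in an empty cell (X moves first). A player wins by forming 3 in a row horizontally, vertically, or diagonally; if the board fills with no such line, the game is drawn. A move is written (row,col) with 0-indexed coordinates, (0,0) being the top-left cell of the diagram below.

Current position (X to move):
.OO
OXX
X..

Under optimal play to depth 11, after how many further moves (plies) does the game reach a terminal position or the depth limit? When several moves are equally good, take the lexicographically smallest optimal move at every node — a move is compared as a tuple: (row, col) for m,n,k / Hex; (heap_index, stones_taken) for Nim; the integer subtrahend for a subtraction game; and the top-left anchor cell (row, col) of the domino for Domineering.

PV length from [.OO/OXX/X..]: 3 plies

ply 1, X at .OO/OXX/X.. | (0,0)=+0→XOO/OXX/X..*; (2,1)=-1→.OO/OXX/XX.; (2,2)=-1→.OO/OXX/X.X
ply 2, O at XOO/OXX/X.. | (2,1)=-1→XOO/OXX/XO.; (2,2)=+0→XOO/OXX/X.O*
ply 3, X at XOO/OXX/X.O | (2,1)=+0→XOO/OXX/XXO*
ply 4: XOO/OXX/XXO is terminal +0 (O); from .OO/OXX/X.. depth 11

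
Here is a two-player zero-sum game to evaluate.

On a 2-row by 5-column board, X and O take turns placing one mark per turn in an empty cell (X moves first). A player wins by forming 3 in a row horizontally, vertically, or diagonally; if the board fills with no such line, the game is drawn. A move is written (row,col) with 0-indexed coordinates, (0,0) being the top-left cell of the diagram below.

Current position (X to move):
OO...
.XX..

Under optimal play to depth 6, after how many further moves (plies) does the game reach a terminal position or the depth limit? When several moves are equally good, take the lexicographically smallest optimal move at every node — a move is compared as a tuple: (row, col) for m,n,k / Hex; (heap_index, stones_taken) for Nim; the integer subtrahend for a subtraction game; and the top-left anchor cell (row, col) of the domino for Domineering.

ply 1, X at OO.../.XX.. | (0,2)=+1→OOX../.XX..*; (0,3)=-1→OO.X./.XX..; (0,4)=-1→OO..X/.XX..; (1,0)=+1→OO.../XXX..; (1,3)=+1→OO.../.XXX.; (1,4)=-1→OO.../.XX.X
ply 2, O at OOX../.XX.. | (0,3)=-1→OOXO./.XX..*; (0,4)=-1→OOX.O/.XX..; (1,0)=-1→OOX../OXX..; (1,3)=-1→OOX../.XXO.; (1,4)=-1→OOX../.XX.O
ply 3, X at OOXO./.XX.. | (0,4)=+1→OOXOX/.XX..*; (1,0)=+1→OOXO./XXX..; (1,3)=+1→OOXO./.XXX.; (1,4)=+1→OOXO./.XX.X
ply 4, O at OOXOX/.XX.. | (1,0)=-1→OOXOX/OXX..*; (1,3)=-1→OOXOX/.XXO.; (1,4)=-1→OOXOX/.XX.O
ply 5, X at OOXOX/OXX.. | (1,3)=+1→OOXOX/OXXX.*; (1,4)=+0→OOXOX/OXX.X
ply 6: OOXOX/OXXX. is terminal -1 (O); from OO.../.XX.. depth 6

PV length from [OO.../.XX..]: 5 plies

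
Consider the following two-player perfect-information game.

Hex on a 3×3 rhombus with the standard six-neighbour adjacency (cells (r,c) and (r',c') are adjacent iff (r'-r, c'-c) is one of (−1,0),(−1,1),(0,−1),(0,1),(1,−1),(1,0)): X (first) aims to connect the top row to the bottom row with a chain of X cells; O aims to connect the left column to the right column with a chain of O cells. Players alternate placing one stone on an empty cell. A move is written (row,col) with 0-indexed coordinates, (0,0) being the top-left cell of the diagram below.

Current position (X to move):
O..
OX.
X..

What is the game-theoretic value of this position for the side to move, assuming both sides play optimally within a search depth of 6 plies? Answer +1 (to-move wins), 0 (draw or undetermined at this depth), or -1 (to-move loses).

p1 X@[O../OX./X..]: (0,1)[OX./OX./X..]+1* (0,2)[O.X/OX./X..]+1 (1,2)[O../OXX/X..]+1 (2,1)[O../OX./XX.]+1 (2,2)[O../OX./X.X]+1
p2 O@[OX./OX./X..] terminal -1; root [O../OX./X..] d6

value(O../OX./X.., X) = +1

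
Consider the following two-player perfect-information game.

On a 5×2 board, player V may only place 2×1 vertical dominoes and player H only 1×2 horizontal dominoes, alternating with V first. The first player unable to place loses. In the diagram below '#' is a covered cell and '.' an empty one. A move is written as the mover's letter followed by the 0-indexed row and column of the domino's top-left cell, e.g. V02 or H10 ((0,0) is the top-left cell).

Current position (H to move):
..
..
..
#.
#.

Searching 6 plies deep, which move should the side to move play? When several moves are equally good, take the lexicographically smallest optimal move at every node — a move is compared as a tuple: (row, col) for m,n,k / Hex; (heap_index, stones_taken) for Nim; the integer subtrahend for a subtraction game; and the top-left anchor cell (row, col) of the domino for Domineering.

H's best at [../../../#./#.]: H10

[../../../#./#.] H move#1: H00:-1/##/../../#./#., H10:+1/../##/../#./#.*, H20:-1/../../##/#./#.
[../##/../#./#.] V move#2: V21:-1/../##/.#/##/#.*, V31:-1/../##/../##/##
[../##/.#/##/#.] H move#3: H00:+1/##/##/.#/##/#.*
[##/##/.#/##/#.] end (terminal -1, V#4); searched ../../../#./#. to 6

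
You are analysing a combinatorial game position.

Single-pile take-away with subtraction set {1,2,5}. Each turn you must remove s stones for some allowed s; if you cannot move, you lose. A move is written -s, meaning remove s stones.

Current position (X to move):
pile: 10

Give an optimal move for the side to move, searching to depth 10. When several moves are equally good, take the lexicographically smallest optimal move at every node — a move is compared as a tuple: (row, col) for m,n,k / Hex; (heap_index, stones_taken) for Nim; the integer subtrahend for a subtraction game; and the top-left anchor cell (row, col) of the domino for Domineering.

X's best at [10]: -1

p1 X@[10]: -1[9]+1* -2[8]-1 -5[5]-1
p2 O@[9]: -1[8]-1* -2[7]-1 -5[4]-1
p3 X@[8]: -1[7]-1 -2[6]+1* -5[3]+1
p4 O@[6]: -1[5]-1* -2[4]-1 -5[1]-1
p5 X@[5]: -1[4]-1 -2[3]+1* -5[0]+1
p6 O@[3]: -1[2]-1* -2[1]-1
p7 X@[2]: -1[1]-1 -2[0]+1*
p8 O@[0] terminal -1; root [10] d10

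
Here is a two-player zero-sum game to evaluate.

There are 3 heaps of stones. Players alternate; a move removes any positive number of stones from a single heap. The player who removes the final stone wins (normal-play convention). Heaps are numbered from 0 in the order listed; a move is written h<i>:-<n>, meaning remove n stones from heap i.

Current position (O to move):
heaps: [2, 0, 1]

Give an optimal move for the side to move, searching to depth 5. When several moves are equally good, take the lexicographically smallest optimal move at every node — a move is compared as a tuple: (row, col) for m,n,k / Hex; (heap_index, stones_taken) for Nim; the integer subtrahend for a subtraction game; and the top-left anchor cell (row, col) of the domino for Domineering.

O's best at [(2,0,1)]: h0:-1

ply 1, O at (2,0,1) | h0:-1=+1→(1,0,1)*; h0:-2=-1→(0,0,1); h2:-1=-1→(2,0,0)
ply 2, X at (1,0,1) | h0:-1=-1→(0,0,1)*; h2:-1=-1→(1,0,0)
ply 3, O at (0,0,1) | h2:-1=+1→(0,0,0)*
ply 4: (0,0,0) is terminal -1 (X); from (2,0,1) depth 5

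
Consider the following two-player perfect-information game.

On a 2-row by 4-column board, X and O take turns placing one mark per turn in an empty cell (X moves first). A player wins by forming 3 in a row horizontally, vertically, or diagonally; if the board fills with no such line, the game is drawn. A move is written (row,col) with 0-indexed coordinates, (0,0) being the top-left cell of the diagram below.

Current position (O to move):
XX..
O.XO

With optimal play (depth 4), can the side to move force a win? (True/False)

O winning at [XX../O.XO]: False

[XX../O.XO] O move#1: (0,2):+0/XXO./O.XO*, (0,3):-1/XX.O/O.XO, (1,1):-1/XX../OOXO
[XXO./O.XO] X move#2: (0,3):+0/XXOX/O.XO*, (1,1):+0/XXO./OXXO
[XXOX/O.XO] O move#3: (1,1):+0/XXOX/OOXO*
[XXOX/OOXO] end (terminal +0, X#4); searched XX../O.XO to 4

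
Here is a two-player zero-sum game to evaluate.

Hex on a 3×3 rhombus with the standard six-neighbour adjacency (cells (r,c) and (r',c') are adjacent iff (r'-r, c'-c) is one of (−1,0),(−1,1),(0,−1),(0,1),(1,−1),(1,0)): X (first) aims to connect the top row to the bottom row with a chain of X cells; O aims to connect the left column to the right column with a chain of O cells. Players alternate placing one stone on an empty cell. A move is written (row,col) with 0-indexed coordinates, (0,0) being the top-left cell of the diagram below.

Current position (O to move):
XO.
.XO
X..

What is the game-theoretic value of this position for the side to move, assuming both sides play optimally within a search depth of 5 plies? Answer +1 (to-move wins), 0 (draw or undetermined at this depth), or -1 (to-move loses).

value(XO./.XO/X.., O) = -1

ply 1, O at XO./.XO/X.. | (0,2)=-1→XOO/.XO/X..*; (1,0)=-1→XO./OXO/X..; (2,1)=-1→XO./.XO/XO.; (2,2)=-1→XO./.XO/X.O
ply 2, X at XOO/.XO/X.. | (1,0)=+1→XOO/XXO/X..*; (2,1)=-1→XOO/.XO/XX.; (2,2)=-1→XOO/.XO/X.X
ply 3: XOO/XXO/X.. is terminal -1 (O); from XO./.XO/X.. depth 5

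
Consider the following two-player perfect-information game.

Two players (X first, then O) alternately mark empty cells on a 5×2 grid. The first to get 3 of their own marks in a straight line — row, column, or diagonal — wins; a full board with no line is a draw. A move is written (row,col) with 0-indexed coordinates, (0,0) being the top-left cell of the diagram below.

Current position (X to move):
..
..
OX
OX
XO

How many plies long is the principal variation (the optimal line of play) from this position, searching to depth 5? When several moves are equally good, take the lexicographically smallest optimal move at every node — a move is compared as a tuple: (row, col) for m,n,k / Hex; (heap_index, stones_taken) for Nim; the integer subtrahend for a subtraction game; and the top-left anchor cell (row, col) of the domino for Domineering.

ply 1, X at ../../OX/OX/XO | (0,0)=-1→X./../OX/OX/XO; (0,1)=-1→.X/../OX/OX/XO; (1,0)=+0→../X./OX/OX/XO; (1,1)=+1→../.X/OX/OX/XO*
ply 2: ../.X/OX/OX/XO is terminal -1 (O); from ../../OX/OX/XO depth 5

PV length from [../../OX/OX/XO]: 1 ply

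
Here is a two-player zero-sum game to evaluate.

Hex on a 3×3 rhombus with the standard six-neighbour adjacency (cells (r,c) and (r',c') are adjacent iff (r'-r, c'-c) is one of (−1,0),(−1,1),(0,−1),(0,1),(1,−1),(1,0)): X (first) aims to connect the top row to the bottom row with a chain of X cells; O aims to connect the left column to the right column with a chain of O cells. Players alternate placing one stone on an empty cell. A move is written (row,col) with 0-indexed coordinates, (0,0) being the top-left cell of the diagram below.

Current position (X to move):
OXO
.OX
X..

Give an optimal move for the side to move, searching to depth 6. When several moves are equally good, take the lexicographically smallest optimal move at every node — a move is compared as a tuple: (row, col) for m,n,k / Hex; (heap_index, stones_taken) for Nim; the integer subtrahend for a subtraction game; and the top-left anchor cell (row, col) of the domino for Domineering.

X's best at [OXO/.OX/X..]: (1,0)

[OXO/.OX/X..] X move#1: (1,0):+1/OXO/XOX/X..*, (2,1):-1/OXO/.OX/XX., (2,2):-1/OXO/.OX/X.X
[OXO/XOX/X..] end (terminal -1, O#2); searched OXO/.OX/X.. to 6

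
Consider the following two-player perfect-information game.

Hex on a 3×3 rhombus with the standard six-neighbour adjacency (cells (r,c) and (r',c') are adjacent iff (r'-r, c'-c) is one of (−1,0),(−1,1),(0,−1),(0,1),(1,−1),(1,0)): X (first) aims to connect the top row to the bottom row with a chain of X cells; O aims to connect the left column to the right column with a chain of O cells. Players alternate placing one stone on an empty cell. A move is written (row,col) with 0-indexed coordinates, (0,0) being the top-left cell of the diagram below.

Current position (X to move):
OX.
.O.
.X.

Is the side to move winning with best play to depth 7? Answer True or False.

X winning at [OX./.O./.X.]: False

ply 1, X at OX./.O./.X. | (0,2)=-1→OXX/.O./.X.*; (1,0)=-1→OX./XO./.X.; (1,2)=-1→OX./.OX/.X.; (2,0)=-1→OX./.O./XX.; (2,2)=-1→OX./.O./.XX
ply 2, O at OXX/.O./.X. | (1,0)=-1→OXX/OO./.X.; (1,2)=+1→OXX/.OO/.X.*; (2,0)=-1→OXX/.O./OX.; (2,2)=-1→OXX/.O./.XO
ply 3, X at OXX/.OO/.X. | (1,0)=-1→OXX/XOO/.X.*; (2,0)=-1→OXX/.OO/XX.; (2,2)=-1→OXX/.OO/.XX
ply 4, O at OXX/XOO/.X. | (2,0)=+1→OXX/XOO/OX.*; (2,2)=-1→OXX/XOO/.XO
ply 5: OXX/XOO/OX. is terminal -1 (X); from OX./.O./.X. depth 7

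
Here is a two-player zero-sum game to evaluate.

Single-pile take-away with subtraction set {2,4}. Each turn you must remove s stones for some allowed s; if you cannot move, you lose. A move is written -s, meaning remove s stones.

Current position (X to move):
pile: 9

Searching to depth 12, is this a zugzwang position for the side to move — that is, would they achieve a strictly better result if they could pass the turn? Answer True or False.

zugzwang(9, X) = False

[9] X move#1: -2:+1/7*, -4:-1/5
[7] O move#2: -2:-1/5*, -4:-1/3
[5] X move#3: -2:-1/3, -4:+1/1*
[1] end (terminal -1, O#4); searched 9 to 12
suppose X passes — search the same position with O to move:
pass> [9] O move#1: -2:+1/7*, -4:-1/5
pass> [7] X move#2: -2:-1/5*, -4:-1/3
pass> [5] O move#3: -2:-1/3, -4:+1/1*
pass> [1] end (terminal -1, X#4); searched 9 to 12
for X: play +1, pass -1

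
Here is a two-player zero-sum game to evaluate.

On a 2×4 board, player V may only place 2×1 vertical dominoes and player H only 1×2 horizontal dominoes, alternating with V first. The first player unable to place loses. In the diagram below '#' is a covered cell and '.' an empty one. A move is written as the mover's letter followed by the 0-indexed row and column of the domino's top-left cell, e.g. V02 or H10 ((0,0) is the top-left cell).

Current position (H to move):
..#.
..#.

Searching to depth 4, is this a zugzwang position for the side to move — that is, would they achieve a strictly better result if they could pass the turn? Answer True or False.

zugzwang(..#./..#., H) = False

p1 H@[..#./..#.]: H00[###./..#.]+1* H10[..#./###.]+1
p2 V@[###./..#.]: V03[####/..##]-1*
p3 H@[####/..##]: H10[####/####]+1*
p4 V@[####/####] terminal -1; root [..#./..#.] d4
if H skipped the turn, V would face:
~ p1 V@[..#./..#.]: V00[#.#./#.#.]+1* V01[.##./.##.]+1 V03[..##/..##]-1
~ p2 H@[#.#./#.#.] terminal -1; root [..#./..#.] d4
compare (H): move=+1 vs pass=-1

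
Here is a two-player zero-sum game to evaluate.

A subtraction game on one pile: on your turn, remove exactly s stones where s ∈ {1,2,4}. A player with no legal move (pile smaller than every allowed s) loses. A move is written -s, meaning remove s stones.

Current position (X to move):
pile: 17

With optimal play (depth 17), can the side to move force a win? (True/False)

p1 X@[17]: -1[16]-1 -2[15]+1* -4[13]-1
p2 O@[15]: -1[14]-1* -2[13]-1 -4[11]-1
p3 X@[14]: -1[13]-1 -2[12]+1* -4[10]-1
p4 O@[12]: -1[11]-1* -2[10]-1 -4[8]-1
p5 X@[11]: -1[10]-1 -2[9]+1* -4[7]-1
p6 O@[9]: -1[8]-1* -2[7]-1 -4[5]-1
p7 X@[8]: -1[7]-1 -2[6]+1* -4[4]-1
p8 O@[6]: -1[5]-1* -2[4]-1 -4[2]-1
p9 X@[5]: -1[4]-1 -2[3]+1* -4[1]-1
p10 O@[3]: -1[2]-1* -2[1]-1
p11 X@[2]: -1[1]-1 -2[0]+1*
p12 O@[0] terminal -1; root [17] d17

X winning at [17]: True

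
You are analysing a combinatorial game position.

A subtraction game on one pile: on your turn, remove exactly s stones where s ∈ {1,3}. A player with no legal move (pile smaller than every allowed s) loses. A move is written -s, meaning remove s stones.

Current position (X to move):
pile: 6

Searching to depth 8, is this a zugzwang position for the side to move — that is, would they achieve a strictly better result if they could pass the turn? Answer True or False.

zugzwang(6, X) = True

[6] X move#1: -1:-1/5*, -3:-1/3
[5] O move#2: -1:+1/4*, -3:+1/2
[4] X move#3: -1:-1/3*, -3:-1/1
[3] O move#4: -1:+1/2*, -3:+1/0
[2] X move#5: -1:-1/1*
[1] O move#6: -1:+1/0*
[0] end (terminal -1, X#7); searched 6 to 8
pass branch (O moves first from the same position):
  | [6] O move#1: -1:-1/5*, -3:-1/3
  | [5] X move#2: -1:+1/4*, -3:+1/2
  | [4] O move#3: -1:-1/3*, -3:-1/1
  | [3] X move#4: -1:+1/2*, -3:+1/0
  | [2] O move#5: -1:-1/1*
  | [1] X move#6: -1:+1/0*
  | [0] end (terminal -1, O#7); searched 6 to 8
X moving scores -1; X passing scores +1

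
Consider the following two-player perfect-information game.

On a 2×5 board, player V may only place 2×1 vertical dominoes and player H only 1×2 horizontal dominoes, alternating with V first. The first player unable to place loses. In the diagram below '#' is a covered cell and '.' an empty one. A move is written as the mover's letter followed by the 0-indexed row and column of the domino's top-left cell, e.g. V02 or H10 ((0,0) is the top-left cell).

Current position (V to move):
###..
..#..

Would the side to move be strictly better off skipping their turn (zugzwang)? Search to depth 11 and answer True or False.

zugzwang(###../..#.., V) = False

[###../..#..] V move#1: V03:+1/####./..##.*, V04:+1/###.#/..#.#
[####./..##.] H move#2: H10:-1/####./####.*
[####./####.] V move#3: V04:+1/#####/#####*
[#####/#####] end (terminal -1, H#4); searched ###../..#.. to 11
if V skipped the turn, H would face:
~ [###../..#..] H move#1: H03:+1/#####/..#..*, H10:-1/###../###.., H13:+1/###../..###
~ [#####/..#..] end (terminal -1, V#2); searched ###../..#.. to 11
compare (V): move=+1 vs pass=-1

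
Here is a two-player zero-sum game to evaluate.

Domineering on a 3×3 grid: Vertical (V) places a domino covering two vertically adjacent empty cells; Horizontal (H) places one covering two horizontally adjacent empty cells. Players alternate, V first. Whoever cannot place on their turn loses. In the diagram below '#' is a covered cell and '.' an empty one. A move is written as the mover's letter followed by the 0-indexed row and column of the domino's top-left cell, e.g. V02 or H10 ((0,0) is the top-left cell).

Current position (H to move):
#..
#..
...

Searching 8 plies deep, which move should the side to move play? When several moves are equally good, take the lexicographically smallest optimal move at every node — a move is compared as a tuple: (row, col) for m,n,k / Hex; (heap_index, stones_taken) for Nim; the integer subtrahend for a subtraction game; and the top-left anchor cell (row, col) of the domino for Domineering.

H's best at [#../#../...]: H11

ply 1, H at #../#../... | H01=-1→###/#../...; H11=+1→#../###/...*; H20=-1→#../#../##.; H21=-1→#../#../.##
ply 2: #../###/... is terminal -1 (V); from #../#../... depth 8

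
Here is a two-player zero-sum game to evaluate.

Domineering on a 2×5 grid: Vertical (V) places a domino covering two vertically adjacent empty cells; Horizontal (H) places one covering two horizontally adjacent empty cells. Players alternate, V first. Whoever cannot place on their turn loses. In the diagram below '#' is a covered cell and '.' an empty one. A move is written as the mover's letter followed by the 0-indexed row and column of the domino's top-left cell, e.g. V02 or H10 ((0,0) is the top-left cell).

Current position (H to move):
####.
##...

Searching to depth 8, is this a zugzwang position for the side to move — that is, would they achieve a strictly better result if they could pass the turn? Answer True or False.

zugzwang(####./##..., H) = False

[####./##...] H move#1: H12:-1/####./####., H13:+1/####./##.##*
[####./##.##] end (terminal -1, V#2); searched ####./##... to 8
suppose H passes — search the same position with V to move:
pass> [####./##...] V move#1: V04:-1/#####/##..#*
pass> [#####/##..#] H move#2: H12:+1/#####/#####*
pass> [#####/#####] end (terminal -1, V#3); searched ####./##... to 8
for H: play +1, pass +1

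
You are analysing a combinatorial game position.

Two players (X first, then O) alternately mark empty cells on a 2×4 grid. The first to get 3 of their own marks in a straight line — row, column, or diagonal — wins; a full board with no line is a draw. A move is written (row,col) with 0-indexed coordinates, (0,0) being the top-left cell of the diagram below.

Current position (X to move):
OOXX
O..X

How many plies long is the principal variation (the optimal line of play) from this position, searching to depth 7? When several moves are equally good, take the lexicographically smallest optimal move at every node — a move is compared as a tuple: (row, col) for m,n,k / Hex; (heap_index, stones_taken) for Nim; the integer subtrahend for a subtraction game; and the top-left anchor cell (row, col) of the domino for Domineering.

PV length from [OOXX/O..X]: 2 plies

ply 1, X at OOXX/O..X | (1,1)=+0→OOXX/OX.X*; (1,2)=+0→OOXX/O.XX
ply 2, O at OOXX/OX.X | (1,2)=+0→OOXX/OXOX*
ply 3: OOXX/OXOX is terminal +0 (X); from OOXX/O..X depth 7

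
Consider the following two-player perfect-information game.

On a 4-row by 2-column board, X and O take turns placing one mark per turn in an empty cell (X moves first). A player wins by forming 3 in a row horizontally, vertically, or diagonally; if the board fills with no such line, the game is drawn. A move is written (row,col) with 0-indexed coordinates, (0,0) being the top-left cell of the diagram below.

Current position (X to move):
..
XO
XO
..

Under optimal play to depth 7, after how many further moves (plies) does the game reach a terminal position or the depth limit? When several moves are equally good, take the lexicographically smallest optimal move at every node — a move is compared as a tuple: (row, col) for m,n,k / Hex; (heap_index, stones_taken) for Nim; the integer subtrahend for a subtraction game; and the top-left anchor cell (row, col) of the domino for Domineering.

PV length from [../XO/XO/..]: 1 ply

p1 X@[../XO/XO/..]: (0,0)[X./XO/XO/..]+1* (0,1)[.X/XO/XO/..]-1 (3,0)[../XO/XO/X.]+1 (3,1)[../XO/XO/.X]-1
p2 O@[X./XO/XO/..] terminal -1; root [../XO/XO/..] d7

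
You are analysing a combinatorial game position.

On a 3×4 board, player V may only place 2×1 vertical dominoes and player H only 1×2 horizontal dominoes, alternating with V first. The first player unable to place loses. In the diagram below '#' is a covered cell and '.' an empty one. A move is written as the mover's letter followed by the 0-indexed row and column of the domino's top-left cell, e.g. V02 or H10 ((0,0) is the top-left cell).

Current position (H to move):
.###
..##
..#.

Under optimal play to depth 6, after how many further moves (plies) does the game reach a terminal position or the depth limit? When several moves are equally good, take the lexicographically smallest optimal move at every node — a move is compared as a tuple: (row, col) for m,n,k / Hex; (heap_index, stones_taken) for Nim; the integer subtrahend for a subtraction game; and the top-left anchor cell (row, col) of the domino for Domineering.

[.###/..##/..#.] H move#1: H10:+1/.###/####/..#.*, H20:-1/.###/..##/###.
[.###/####/..#.] end (terminal -1, V#2); searched .###/..##/..#. to 6

PV length from [.###/..##/..#.]: 1 ply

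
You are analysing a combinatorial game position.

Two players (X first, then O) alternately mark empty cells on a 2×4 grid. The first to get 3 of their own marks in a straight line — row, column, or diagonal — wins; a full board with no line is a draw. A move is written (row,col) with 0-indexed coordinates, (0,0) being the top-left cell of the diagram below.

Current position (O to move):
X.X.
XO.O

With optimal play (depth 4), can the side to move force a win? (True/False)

O winning at [X.X./XO.O]: True

p1 O@[X.X./XO.O]: (0,1)[XOX./XO.O]+0 (0,3)[X.XO/XO.O]-1 (1,2)[X.X./XOOO]+1*
p2 X@[X.X./XOOO] terminal -1; root [X.X./XO.O] d4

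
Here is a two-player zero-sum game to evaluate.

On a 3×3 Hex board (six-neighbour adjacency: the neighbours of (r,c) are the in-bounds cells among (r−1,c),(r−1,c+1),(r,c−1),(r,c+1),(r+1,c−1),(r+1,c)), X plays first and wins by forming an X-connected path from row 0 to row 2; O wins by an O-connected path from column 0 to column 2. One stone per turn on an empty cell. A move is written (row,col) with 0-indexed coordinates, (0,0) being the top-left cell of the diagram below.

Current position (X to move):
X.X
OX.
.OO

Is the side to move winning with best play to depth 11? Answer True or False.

ply 1, X at X.X/OX./.OO | (0,1)=-1→XXX/OX./.OO; (1,2)=-1→X.X/OXX/.OO; (2,0)=+1→X.X/OX./XOO*
ply 2: X.X/OX./XOO is terminal -1 (O); from X.X/OX./.OO depth 11

X winning at [X.X/OX./.OO]: True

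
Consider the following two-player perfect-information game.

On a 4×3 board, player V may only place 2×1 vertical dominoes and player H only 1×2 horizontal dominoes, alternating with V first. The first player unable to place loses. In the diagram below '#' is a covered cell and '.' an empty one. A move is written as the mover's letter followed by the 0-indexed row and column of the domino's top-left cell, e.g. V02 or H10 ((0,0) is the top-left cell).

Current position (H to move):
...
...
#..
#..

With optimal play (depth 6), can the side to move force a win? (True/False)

H winning at [.../.../#../#..]: False

p1 H@[.../.../#../#..]: H00[##./.../#../#..]-1* H01[.##/.../#../#..]-1 H10[.../##./#../#..]-1 H11[.../.##/#../#..]-1 H21[.../.../###/#..]-1 H31[.../.../#../###]-1
p2 V@[##./.../#../#..]: V02[###/..#/#../#..]-1 V11[##./.#./##./#..]+1* V12[##./..#/#.#/#..]+1 V21[##./.../##./##.]+1 V22[##./.../#.#/#.#]+1
p3 H@[##./.#./##./#..]: H31[##./.#./##./###]-1*
p4 V@[##./.#./##./###]: V02[###/.##/##./###]+1* V12[##./.##/###/###]+1
p5 H@[###/.##/##./###] terminal -1; root [.../.../#../#..] d6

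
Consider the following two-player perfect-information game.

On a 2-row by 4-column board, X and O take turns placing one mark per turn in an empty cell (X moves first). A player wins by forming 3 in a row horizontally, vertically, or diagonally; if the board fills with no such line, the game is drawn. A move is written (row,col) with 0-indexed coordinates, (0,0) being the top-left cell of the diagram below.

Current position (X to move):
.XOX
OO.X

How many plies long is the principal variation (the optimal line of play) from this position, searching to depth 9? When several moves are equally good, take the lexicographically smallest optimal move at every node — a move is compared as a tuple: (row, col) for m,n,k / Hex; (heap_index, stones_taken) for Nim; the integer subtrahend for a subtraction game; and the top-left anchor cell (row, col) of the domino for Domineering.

PV length from [.XOX/OO.X]: 2 plies

ply 1, X at .XOX/OO.X | (0,0)=-1→XXOX/OO.X; (1,2)=+0→.XOX/OOXX*
ply 2, O at .XOX/OOXX | (0,0)=+0→OXOX/OOXX*
ply 3: OXOX/OOXX is terminal +0 (X); from .XOX/OO.X depth 9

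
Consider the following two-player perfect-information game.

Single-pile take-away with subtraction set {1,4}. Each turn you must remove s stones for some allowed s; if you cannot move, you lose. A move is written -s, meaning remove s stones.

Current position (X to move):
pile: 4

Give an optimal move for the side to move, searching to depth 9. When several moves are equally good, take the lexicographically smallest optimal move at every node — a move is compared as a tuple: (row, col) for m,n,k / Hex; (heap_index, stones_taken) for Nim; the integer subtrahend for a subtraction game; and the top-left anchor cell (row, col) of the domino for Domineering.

ply 1, X at 4 | -1=-1→3; -4=+1→0*
ply 2: 0 is terminal -1 (O); from 4 depth 9

X's best at [4]: -4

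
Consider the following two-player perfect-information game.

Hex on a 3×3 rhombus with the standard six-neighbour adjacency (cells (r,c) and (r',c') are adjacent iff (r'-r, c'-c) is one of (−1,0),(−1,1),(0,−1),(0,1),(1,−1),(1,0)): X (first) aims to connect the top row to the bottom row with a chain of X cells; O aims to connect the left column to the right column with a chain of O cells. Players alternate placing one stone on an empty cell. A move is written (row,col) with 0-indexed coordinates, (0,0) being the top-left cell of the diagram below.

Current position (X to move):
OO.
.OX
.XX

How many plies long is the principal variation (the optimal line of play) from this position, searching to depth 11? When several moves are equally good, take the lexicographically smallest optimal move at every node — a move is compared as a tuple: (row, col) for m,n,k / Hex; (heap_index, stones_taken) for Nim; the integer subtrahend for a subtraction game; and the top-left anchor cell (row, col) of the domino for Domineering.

PV length from [OO./.OX/.XX]: 1 ply

[OO./.OX/.XX] X move#1: (0,2):+1/OOX/.OX/.XX*, (1,0):-1/OO./XOX/.XX, (2,0):-1/OO./.OX/XXX
[OOX/.OX/.XX] end (terminal -1, O#2); searched OO./.OX/.XX to 11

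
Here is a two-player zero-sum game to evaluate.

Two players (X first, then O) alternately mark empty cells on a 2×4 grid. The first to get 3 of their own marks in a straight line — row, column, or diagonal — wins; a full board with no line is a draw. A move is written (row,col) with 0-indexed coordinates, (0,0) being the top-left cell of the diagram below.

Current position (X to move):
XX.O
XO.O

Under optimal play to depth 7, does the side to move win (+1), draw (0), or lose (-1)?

[XX.O/XO.O] X move#1: (0,2):+1/XXXO/XO.O*, (1,2):+0/XX.O/XOXO
[XXXO/XO.O] end (terminal -1, O#2); searched XX.O/XO.O to 7

value(XX.O/XO.O, X) = +1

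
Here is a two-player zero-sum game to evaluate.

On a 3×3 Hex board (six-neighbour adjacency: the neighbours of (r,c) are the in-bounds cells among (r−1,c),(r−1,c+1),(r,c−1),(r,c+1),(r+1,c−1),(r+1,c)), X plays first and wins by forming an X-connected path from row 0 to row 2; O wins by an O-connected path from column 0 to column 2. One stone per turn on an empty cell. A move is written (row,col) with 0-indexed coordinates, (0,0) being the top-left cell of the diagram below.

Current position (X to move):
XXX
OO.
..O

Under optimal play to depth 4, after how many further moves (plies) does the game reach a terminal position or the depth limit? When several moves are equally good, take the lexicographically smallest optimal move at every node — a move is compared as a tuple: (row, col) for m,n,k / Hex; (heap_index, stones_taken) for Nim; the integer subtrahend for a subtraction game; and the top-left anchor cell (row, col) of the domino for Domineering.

p1 X@[XXX/OO./..O]: (1,2)[XXX/OOX/..O]-1* (2,0)[XXX/OO./X.O]-1 (2,1)[XXX/OO./.XO]-1
p2 O@[XXX/OOX/..O]: (2,0)[XXX/OOX/O.O]-1 (2,1)[XXX/OOX/.OO]+1*
p3 X@[XXX/OOX/.OO] terminal -1; root [XXX/OO./..O] d4

PV length from [XXX/OO./..O]: 2 plies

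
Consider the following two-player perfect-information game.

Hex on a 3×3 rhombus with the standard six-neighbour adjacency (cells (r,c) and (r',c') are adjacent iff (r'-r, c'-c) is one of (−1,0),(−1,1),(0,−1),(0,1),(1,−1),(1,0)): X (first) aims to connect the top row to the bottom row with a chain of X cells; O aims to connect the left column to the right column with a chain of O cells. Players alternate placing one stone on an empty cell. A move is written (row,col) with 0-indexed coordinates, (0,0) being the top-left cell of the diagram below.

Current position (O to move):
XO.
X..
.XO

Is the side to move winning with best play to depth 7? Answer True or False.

[XO./X../.XO] O move#1: (0,2):-1/XOO/X../.XO*, (1,1):-1/XO./XO./.XO, (1,2):-1/XO./X.O/.XO, (2,0):-1/XO./X../OXO
[XOO/X../.XO] X move#2: (1,1):+1/XOO/XX./.XO*, (1,2):+1/XOO/X.X/.XO, (2,0):+1/XOO/X../XXO
[XOO/XX./.XO] end (terminal -1, O#3); searched XO./X../.XO to 7

O winning at [XO./X../.XO]: False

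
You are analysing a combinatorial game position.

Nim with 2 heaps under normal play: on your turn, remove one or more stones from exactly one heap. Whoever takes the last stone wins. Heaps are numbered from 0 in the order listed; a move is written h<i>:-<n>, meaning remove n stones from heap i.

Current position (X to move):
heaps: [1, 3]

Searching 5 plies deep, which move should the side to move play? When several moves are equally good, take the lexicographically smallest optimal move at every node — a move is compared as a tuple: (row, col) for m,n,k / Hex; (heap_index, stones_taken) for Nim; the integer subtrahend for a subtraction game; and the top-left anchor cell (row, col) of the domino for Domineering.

[(1,3)] X move#1: h0:-1:-1/(0,3), h1:-1:-1/(1,2), h1:-2:+1/(1,1)*, h1:-3:-1/(1,0)
[(1,1)] O move#2: h0:-1:-1/(0,1)*, h1:-1:-1/(1,0)
[(0,1)] X move#3: h1:-1:+1/(0,0)*
[(0,0)] end (terminal -1, O#4); searched (1,3) to 5

X's best at [(1,3)]: h1:-2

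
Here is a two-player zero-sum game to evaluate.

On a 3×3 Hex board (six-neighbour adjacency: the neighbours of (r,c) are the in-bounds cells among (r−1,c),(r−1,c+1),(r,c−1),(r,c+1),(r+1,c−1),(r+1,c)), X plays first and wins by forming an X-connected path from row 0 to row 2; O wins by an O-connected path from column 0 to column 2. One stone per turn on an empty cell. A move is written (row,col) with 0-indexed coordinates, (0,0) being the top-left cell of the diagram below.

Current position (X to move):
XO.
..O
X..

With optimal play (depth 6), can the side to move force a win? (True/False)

X winning at [XO./..O/X..]: True

p1 X@[XO./..O/X..]: (0,2)[XOX/..O/X..]+1* (1,0)[XO./X.O/X..]+1 (1,1)[XO./.XO/X..]+1 (2,1)[XO./..O/XX.]-1 (2,2)[XO./..O/X.X]-1
p2 O@[XOX/..O/X..]: (1,0)[XOX/O.O/X..]-1* (1,1)[XOX/.OO/X..]-1 (2,1)[XOX/..O/XO.]-1 (2,2)[XOX/..O/X.O]-1
p3 X@[XOX/O.O/X..]: (1,1)[XOX/OXO/X..]+1* (2,1)[XOX/O.O/XX.]-1 (2,2)[XOX/O.O/X.X]-1
p4 O@[XOX/OXO/X..] terminal -1; root [XO./..O/X..] d6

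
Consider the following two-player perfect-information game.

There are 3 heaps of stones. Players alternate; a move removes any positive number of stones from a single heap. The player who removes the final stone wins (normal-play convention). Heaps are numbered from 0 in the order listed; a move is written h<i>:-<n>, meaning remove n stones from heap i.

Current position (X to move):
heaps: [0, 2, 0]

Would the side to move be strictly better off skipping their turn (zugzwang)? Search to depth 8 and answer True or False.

ply 1, X at (0,2,0) | h1:-1=-1→(0,1,0); h1:-2=+1→(0,0,0)*
ply 2: (0,0,0) is terminal -1 (O); from (0,2,0) depth 8
pass branch (O moves first from the same position):
  | ply 1, O at (0,2,0) | h1:-1=-1→(0,1,0); h1:-2=+1→(0,0,0)*
  | ply 2: (0,0,0) is terminal -1 (X); from (0,2,0) depth 8
X moving scores +1; X passing scores -1

zugzwang((0,2,0), X) = False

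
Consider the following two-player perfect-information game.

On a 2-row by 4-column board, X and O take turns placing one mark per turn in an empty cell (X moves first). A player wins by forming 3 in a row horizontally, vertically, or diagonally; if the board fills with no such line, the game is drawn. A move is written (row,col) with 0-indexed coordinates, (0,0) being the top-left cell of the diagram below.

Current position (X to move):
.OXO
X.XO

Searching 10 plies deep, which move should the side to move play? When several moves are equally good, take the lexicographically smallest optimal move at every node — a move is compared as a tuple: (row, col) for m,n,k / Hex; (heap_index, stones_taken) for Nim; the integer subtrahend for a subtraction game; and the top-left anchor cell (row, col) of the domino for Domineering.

X's best at [.OXO/X.XO]: (1,1)

[.OXO/X.XO] X move#1: (0,0):+0/XOXO/X.XO, (1,1):+1/.OXO/XXXO*
[.OXO/XXXO] end (terminal -1, O#2); searched .OXO/X.XO to 10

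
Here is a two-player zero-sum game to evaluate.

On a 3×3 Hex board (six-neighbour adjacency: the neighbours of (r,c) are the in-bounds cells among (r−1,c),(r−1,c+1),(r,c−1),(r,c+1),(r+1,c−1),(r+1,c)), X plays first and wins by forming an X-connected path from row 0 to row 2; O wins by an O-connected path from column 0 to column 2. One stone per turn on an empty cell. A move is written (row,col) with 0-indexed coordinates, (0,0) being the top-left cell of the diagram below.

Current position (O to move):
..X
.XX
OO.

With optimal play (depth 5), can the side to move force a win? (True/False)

O winning at [..X/.XX/OO.]: True

[..X/.XX/OO.] O move#1: (0,0):-1/O.X/.XX/OO., (0,1):-1/.OX/.XX/OO., (1,0):-1/..X/OXX/OO., (2,2):+1/..X/.XX/OOO*
[..X/.XX/OOO] end (terminal -1, X#2); searched ..X/.XX/OO. to 5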